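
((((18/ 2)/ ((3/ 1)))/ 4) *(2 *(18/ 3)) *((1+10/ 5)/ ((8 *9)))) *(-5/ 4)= -15/ 32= -0.47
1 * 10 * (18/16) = 45/4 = 11.25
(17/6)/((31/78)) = 221/31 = 7.13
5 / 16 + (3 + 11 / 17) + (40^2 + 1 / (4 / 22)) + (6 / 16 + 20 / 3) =1616.50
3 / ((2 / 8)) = 12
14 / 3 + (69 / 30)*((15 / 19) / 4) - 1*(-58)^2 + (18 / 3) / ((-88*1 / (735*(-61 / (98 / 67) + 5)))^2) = 4089586891 / 7296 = 560524.52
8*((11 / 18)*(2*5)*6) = 880 / 3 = 293.33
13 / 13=1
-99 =-99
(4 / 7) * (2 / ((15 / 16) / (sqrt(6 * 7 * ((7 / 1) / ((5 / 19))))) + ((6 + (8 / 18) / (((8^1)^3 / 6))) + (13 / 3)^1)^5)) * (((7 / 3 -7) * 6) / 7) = -273779108699145981367261593600 / 7073669733974063652409864678981919 + 68078861925529707085824 * sqrt(570) / 176841743349351591310246616974547975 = -0.00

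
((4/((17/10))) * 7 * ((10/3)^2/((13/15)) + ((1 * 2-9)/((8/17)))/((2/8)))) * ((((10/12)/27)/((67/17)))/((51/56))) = -71363600/10794303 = -6.61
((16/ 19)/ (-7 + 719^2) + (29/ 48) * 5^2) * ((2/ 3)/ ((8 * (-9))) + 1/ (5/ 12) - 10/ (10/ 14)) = -2480100724319/ 14143861440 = -175.35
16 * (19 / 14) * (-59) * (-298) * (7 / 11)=2672464 / 11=242951.27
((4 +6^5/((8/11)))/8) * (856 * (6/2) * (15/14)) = 3678660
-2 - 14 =-16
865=865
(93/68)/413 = 93/28084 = 0.00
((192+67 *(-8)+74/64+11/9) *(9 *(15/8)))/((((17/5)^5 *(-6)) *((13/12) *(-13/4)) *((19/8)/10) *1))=-23059453125/9118321654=-2.53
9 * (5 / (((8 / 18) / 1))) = 405 / 4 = 101.25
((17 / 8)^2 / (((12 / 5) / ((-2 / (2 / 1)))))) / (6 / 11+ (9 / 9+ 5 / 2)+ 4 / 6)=-15895 / 39808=-0.40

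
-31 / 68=-0.46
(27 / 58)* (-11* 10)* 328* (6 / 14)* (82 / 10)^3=-20142024408 / 5075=-3968871.80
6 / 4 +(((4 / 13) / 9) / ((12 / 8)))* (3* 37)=943 / 234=4.03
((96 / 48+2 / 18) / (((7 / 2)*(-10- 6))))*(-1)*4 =19 / 126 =0.15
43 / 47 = 0.91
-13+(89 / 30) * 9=137 / 10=13.70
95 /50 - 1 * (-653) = 6549 /10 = 654.90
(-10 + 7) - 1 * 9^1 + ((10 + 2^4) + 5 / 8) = 117 / 8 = 14.62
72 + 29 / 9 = 677 / 9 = 75.22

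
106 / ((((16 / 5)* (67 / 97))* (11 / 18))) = 231345 / 2948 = 78.48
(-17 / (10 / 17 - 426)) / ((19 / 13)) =3757 / 137408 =0.03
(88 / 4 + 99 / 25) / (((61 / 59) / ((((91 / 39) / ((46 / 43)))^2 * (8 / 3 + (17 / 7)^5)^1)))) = 311097370847593 / 29884320900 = 10410.05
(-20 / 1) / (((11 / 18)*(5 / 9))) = -648 / 11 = -58.91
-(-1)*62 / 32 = 1.94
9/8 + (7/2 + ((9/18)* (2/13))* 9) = 553/104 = 5.32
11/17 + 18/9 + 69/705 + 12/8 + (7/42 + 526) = 6356983/11985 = 530.41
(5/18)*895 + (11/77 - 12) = 29831/126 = 236.75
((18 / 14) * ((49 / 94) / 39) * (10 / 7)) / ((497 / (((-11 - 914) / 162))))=-0.00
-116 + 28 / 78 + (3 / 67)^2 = -20245039 / 175071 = -115.64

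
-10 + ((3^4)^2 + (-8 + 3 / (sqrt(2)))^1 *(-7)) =6607 - 21 *sqrt(2) / 2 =6592.15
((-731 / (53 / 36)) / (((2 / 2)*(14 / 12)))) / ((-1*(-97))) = -157896 / 35987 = -4.39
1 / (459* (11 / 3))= 1 / 1683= 0.00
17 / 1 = 17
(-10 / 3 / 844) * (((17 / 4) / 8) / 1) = -85 / 40512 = -0.00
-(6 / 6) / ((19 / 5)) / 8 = -5 / 152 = -0.03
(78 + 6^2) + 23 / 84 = 9599 / 84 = 114.27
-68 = -68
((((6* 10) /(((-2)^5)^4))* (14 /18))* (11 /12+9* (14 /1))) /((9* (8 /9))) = 53305 /75497472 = 0.00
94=94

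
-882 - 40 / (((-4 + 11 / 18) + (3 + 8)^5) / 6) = -2556796194 / 2898857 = -882.00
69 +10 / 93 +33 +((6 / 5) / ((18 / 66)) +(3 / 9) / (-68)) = 3367613 / 31620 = 106.50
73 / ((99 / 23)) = 1679 / 99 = 16.96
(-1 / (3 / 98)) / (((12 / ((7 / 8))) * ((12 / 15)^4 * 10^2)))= -8575 / 147456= -0.06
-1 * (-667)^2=-444889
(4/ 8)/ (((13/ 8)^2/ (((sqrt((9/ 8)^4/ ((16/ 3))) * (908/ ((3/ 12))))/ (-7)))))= -36774 * sqrt(3)/ 1183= -53.84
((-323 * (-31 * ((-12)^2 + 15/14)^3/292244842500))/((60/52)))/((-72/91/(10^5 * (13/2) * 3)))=-27635245427179/123681488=-223438.82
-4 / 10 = -2 / 5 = -0.40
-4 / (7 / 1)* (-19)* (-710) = -53960 / 7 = -7708.57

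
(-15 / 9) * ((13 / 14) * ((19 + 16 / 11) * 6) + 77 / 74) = -3276395 / 17094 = -191.67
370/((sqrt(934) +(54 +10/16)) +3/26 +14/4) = 46614672/5317021 -800384* sqrt(934)/5317021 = 4.17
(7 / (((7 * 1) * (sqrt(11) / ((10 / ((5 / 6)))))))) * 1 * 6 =72 * sqrt(11) / 11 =21.71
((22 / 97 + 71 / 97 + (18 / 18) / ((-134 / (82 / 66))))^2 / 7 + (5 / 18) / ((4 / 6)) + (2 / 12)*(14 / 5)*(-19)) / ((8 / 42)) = -43.69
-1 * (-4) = 4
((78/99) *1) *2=52/33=1.58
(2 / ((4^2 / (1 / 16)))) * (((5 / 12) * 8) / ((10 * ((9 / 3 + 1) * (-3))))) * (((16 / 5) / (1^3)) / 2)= -1 / 2880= -0.00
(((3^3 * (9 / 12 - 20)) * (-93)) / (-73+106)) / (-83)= -17.65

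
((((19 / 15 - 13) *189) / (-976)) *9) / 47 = 6237 / 14335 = 0.44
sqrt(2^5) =4*sqrt(2) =5.66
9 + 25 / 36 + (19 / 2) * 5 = 2059 / 36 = 57.19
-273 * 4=-1092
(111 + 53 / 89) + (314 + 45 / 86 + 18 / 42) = 22853553 / 53578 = 426.55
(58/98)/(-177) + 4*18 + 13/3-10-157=-262127/2891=-90.67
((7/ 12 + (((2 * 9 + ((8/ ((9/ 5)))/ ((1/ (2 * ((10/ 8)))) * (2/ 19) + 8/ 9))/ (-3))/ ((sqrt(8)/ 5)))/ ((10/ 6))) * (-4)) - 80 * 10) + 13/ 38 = -182189/ 228 - 9796 * sqrt(2)/ 199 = -868.69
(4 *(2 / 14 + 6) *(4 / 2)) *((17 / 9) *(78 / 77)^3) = 308353344 / 3195731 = 96.49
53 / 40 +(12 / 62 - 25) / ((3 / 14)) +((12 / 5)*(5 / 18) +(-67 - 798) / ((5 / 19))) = -4216957 / 1240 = -3400.77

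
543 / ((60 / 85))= 3077 / 4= 769.25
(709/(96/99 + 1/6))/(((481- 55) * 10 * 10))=7799/532500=0.01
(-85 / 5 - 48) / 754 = -5 / 58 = -0.09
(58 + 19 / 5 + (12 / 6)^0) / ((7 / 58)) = 18212 / 35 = 520.34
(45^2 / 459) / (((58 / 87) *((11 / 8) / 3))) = 2700 / 187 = 14.44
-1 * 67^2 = -4489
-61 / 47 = -1.30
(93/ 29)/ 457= 93/ 13253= 0.01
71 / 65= 1.09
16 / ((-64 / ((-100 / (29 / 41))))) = 35.34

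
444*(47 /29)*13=271284 /29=9354.62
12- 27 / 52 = 597 / 52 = 11.48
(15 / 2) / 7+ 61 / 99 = 2339 / 1386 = 1.69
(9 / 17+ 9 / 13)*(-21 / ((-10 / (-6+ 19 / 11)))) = -26649 / 2431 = -10.96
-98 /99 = -0.99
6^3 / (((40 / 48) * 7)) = 37.03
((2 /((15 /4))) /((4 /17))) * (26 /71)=884 /1065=0.83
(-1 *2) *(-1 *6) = 12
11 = 11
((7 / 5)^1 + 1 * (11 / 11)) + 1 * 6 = 42 / 5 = 8.40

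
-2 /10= -1 /5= -0.20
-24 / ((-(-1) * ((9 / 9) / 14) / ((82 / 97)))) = -284.04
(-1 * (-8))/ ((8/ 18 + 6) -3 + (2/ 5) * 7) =360/ 281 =1.28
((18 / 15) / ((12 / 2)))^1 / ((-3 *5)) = -0.01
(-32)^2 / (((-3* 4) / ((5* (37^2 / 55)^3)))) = -656825960704 / 99825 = -6579774.21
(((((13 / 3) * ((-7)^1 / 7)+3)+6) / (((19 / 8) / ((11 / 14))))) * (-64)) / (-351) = 5632 / 20007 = 0.28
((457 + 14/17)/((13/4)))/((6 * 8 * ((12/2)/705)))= 1829005/5304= 344.84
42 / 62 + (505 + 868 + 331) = 52845 / 31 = 1704.68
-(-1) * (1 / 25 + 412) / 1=10301 / 25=412.04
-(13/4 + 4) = -7.25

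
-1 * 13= -13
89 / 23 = 3.87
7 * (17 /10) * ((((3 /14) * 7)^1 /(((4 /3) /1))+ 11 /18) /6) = 2975 /864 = 3.44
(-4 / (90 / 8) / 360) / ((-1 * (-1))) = -2 / 2025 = -0.00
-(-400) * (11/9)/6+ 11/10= 22297/270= 82.58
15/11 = 1.36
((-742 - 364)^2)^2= 1496306311696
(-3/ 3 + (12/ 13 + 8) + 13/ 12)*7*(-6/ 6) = -9835/ 156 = -63.04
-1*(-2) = 2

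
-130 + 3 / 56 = -7277 / 56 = -129.95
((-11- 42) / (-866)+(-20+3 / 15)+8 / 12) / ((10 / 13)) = -3220711 / 129900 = -24.79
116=116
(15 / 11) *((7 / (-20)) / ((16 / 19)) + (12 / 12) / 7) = -1833 / 4928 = -0.37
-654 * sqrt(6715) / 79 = -678.38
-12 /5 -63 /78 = -417 /130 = -3.21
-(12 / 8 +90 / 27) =-29 / 6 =-4.83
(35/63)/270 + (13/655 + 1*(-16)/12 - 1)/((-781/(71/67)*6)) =605477/234609210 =0.00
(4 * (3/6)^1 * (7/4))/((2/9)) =63/4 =15.75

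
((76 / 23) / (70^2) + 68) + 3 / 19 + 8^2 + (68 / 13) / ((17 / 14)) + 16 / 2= 1005373218 / 6959225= 144.47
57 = 57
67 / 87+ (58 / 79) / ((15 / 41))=31809 / 11455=2.78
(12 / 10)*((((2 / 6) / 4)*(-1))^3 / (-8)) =1 / 11520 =0.00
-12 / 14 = -0.86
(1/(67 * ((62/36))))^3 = 5832/8960030533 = 0.00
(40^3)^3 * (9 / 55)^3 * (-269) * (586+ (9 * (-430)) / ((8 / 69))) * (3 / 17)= 40458409902342144000000 / 22627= 1788058951798388827.51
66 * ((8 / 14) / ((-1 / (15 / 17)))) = -3960 / 119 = -33.28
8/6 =4/3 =1.33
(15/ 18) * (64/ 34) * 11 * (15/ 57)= 4400/ 969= 4.54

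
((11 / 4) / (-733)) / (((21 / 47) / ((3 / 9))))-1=-185233 / 184716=-1.00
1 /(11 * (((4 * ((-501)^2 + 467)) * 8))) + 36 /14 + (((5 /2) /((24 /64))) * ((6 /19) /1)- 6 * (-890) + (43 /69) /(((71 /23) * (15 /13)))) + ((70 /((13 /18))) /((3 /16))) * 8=662235362810590253 /69854309965440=9480.24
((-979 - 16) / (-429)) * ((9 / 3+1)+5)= 20.87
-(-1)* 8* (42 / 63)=16 / 3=5.33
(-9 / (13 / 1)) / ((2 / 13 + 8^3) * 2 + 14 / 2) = -3 / 4469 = -0.00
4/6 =2/3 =0.67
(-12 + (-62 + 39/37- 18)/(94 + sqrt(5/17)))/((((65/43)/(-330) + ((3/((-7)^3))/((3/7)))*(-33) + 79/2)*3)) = -1653902978882/15522447106797 + 67700017*sqrt(85)/15522447106797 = -0.11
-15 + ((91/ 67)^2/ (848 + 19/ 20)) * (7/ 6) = -3429263225/ 228656193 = -15.00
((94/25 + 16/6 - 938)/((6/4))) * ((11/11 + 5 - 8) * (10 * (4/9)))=2235776/405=5520.43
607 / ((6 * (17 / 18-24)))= -1821 / 415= -4.39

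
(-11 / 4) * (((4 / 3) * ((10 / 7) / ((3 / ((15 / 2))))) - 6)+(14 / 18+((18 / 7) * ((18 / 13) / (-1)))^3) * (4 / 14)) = 1816233584 / 47474973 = 38.26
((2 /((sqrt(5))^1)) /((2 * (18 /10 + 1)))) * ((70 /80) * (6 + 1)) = 7 * sqrt(5) /16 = 0.98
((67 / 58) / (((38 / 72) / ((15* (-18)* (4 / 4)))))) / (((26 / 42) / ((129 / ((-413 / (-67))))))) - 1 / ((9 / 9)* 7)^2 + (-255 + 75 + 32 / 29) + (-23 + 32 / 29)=-20178.72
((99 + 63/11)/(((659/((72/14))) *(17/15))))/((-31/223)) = -138723840/26741561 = -5.19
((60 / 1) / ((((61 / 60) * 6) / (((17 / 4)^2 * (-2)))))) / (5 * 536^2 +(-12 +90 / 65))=-281775 / 1139120222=-0.00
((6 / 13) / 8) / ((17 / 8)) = 6 / 221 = 0.03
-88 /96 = -11 /12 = -0.92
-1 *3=-3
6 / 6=1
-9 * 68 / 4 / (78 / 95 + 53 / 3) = -43605 / 5269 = -8.28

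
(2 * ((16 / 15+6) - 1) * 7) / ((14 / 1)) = 91 / 15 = 6.07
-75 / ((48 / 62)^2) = -24025 / 192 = -125.13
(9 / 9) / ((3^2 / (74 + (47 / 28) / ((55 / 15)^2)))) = 251135 / 30492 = 8.24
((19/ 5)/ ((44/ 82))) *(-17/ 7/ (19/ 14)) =-697/ 55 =-12.67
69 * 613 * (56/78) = 394772/13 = 30367.08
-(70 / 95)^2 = -196 / 361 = -0.54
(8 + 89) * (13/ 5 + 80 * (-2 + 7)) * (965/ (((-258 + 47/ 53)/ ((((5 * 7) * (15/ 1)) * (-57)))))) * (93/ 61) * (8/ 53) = 13754666910600/ 13627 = 1009368673.27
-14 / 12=-7 / 6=-1.17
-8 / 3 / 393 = -8 / 1179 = -0.01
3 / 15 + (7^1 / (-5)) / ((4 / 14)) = -4.70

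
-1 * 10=-10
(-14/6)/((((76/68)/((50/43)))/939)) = -1862350/817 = -2279.50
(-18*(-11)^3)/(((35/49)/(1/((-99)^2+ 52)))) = 167706/49265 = 3.40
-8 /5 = -1.60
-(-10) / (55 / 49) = 98 / 11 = 8.91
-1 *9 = -9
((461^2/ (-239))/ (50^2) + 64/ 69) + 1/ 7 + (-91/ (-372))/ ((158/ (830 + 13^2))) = 3196565411461/ 1413526065000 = 2.26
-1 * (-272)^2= -73984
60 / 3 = 20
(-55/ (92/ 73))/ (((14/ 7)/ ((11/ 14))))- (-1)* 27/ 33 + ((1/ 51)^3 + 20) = 13807538275/ 3758798736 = 3.67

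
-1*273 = -273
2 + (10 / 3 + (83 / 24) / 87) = 11219 / 2088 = 5.37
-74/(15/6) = -148/5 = -29.60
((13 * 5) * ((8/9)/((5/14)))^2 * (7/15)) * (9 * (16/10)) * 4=36528128/3375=10823.15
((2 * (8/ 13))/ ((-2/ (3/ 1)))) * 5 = -120/ 13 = -9.23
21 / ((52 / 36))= 189 / 13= 14.54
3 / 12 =1 / 4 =0.25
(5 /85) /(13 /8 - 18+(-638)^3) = -8 /35318396019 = -0.00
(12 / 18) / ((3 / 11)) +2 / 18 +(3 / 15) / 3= 118 / 45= 2.62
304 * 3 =912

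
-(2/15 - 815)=814.87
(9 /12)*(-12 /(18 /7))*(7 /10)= -49 /20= -2.45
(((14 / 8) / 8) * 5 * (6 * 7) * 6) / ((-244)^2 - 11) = 441 / 95240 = 0.00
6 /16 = 3 /8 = 0.38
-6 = -6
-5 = -5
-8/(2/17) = -68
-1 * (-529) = 529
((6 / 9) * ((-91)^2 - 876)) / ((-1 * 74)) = -7405 / 111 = -66.71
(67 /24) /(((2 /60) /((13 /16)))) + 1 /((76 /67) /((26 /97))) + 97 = 19495481 /117952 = 165.28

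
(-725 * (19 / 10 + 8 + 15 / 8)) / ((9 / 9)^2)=-68295 / 8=-8536.88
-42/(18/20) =-140/3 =-46.67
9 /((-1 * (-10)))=9 /10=0.90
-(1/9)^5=-1/59049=-0.00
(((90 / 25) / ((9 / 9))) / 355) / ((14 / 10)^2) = 18 / 3479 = 0.01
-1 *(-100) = 100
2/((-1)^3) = -2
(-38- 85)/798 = -41/266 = -0.15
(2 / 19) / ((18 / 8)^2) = 32 / 1539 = 0.02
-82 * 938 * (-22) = 1692152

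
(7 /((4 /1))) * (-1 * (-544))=952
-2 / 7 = -0.29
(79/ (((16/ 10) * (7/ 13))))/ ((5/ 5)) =5135/ 56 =91.70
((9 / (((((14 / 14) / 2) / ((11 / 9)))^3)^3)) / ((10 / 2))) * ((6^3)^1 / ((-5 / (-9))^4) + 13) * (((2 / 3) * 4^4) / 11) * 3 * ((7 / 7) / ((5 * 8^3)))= 232572.27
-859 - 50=-909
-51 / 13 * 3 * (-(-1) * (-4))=612 / 13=47.08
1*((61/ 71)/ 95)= 61/ 6745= 0.01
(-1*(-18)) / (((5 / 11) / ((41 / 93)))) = 2706 / 155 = 17.46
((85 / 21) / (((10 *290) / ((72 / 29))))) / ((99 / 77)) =34 / 12615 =0.00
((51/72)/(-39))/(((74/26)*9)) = -17/23976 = -0.00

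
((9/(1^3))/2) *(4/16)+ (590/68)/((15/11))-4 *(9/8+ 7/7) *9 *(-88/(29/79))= 217074419/11832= 18346.38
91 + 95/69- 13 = 5477/69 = 79.38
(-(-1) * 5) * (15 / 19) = 3.95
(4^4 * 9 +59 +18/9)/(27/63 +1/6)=19866/5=3973.20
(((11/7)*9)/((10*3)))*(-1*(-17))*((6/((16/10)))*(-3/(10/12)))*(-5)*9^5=894415203/28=31943400.11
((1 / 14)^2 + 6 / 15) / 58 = 397 / 56840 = 0.01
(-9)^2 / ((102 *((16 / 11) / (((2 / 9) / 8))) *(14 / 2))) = 33 / 15232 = 0.00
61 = 61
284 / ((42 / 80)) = 11360 / 21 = 540.95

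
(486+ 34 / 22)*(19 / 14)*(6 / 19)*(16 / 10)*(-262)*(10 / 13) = -67445088 / 1001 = -67377.71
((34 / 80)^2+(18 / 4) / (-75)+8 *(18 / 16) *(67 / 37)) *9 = 8747469 / 59200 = 147.76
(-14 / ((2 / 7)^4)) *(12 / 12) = -2100.88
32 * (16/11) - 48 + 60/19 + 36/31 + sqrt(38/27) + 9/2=sqrt(114)/9 + 95431/12958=8.55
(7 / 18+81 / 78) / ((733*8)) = 167 / 686088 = 0.00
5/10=1/2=0.50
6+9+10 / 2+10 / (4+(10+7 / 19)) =5650 / 273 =20.70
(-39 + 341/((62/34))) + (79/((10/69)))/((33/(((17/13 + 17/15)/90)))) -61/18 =140018321/965250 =145.06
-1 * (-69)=69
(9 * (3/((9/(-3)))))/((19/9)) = -81/19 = -4.26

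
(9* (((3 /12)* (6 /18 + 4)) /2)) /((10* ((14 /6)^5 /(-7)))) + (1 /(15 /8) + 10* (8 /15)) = 3352177 /576240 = 5.82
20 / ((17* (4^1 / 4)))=20 / 17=1.18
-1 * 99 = -99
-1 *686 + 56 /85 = -58254 /85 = -685.34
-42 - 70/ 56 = -173/ 4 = -43.25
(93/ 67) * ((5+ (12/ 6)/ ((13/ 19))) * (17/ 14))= 162843/ 12194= 13.35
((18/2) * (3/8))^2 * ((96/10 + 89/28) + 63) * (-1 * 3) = -23201883/8960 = -2589.50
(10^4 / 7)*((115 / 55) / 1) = 230000 / 77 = 2987.01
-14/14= -1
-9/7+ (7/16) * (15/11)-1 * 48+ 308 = 259.31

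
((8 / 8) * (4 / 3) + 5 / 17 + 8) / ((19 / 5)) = 2455 / 969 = 2.53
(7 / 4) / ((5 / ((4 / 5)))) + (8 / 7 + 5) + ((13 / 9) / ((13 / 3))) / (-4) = 13313 / 2100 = 6.34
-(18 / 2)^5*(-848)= 50073552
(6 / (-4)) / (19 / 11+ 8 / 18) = -297 / 430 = -0.69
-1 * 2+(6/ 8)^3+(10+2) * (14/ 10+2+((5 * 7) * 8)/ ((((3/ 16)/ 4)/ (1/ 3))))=22975253/ 960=23932.56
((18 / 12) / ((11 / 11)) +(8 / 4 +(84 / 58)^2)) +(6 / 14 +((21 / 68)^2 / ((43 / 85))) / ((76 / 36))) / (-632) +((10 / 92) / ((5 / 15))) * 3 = 125032235682979 / 19016470352768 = 6.57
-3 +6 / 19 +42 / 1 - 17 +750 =14674 / 19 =772.32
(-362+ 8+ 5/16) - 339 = -11083/16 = -692.69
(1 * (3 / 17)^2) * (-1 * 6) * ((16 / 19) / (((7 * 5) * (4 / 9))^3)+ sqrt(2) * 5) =-270 * sqrt(2) / 289 - 19683 / 470853250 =-1.32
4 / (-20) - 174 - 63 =-1186 / 5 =-237.20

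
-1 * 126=-126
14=14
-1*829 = -829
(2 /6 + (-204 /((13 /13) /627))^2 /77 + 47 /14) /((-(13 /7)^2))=-62467198493 /1014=-61604732.24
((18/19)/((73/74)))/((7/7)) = 1332/1387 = 0.96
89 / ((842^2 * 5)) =89 / 3544820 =0.00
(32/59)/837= 32/49383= 0.00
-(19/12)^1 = -19/12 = -1.58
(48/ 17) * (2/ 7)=96/ 119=0.81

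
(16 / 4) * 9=36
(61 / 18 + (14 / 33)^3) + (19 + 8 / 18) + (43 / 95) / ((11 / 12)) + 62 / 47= 7933918543 / 320917410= 24.72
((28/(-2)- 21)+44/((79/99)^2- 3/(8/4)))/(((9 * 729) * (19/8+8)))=-11637784/9214550523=-0.00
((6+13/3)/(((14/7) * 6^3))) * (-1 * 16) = -0.38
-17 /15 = -1.13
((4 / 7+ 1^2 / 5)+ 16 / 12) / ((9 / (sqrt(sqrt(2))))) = 221*2^(1 / 4) / 945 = 0.28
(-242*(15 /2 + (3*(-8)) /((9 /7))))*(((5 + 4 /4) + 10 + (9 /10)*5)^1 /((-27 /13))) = -4321031 /162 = -26673.03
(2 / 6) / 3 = 1 / 9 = 0.11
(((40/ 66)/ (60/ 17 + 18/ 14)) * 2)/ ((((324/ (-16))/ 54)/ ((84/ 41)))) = -1066240/ 775269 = -1.38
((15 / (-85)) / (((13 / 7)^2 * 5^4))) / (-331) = 147 / 594351875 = 0.00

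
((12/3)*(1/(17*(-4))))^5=-1/1419857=-0.00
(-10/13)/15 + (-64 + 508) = 17314/39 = 443.95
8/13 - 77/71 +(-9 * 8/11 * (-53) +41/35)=123525448/355355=347.61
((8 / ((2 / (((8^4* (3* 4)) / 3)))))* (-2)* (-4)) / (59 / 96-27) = -50331648 / 2533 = -19870.37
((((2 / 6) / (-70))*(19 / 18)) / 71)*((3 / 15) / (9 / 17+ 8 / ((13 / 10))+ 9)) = -4199 / 4651025400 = -0.00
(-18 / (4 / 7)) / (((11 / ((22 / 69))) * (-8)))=21 / 184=0.11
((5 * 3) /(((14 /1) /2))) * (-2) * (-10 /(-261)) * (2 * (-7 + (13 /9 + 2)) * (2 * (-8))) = -102400 /5481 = -18.68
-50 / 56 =-25 / 28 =-0.89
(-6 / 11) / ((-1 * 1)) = 6 / 11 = 0.55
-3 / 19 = -0.16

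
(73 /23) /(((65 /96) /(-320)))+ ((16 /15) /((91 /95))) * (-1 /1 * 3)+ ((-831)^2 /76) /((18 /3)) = 3501839 /318136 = 11.01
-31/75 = -0.41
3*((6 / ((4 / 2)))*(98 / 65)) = 882 / 65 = 13.57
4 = 4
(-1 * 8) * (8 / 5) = -64 / 5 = -12.80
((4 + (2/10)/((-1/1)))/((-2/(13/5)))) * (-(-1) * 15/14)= -741/140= -5.29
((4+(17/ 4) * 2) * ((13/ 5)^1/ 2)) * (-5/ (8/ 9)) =-2925/ 32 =-91.41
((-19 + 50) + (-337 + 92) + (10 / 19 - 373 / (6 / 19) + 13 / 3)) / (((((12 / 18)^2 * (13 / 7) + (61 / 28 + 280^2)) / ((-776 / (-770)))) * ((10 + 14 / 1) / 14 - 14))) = 258283452 / 177561164759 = 0.00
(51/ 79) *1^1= 51/ 79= 0.65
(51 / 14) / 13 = 51 / 182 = 0.28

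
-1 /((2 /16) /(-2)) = 16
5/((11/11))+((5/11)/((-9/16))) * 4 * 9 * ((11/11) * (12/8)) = -425/11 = -38.64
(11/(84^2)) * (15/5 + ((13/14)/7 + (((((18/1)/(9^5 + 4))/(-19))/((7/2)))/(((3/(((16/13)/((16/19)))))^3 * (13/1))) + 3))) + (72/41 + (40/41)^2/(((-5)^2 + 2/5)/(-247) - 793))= 242017896439952475011317/137162742368812817241312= 1.76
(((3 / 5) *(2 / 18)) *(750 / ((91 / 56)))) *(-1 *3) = -1200 / 13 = -92.31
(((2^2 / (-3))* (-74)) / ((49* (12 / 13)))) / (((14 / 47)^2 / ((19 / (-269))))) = -20188051 / 11625642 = -1.74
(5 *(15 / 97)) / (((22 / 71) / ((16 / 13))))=42600 / 13871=3.07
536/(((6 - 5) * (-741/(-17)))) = 9112/741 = 12.30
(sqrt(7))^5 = 49 * sqrt(7) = 129.64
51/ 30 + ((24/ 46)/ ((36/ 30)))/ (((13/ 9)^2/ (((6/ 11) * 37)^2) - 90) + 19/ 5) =670700526289/ 395703840170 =1.69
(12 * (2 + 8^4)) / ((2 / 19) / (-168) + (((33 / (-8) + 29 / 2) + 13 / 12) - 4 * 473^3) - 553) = -52323264 / 450386741353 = -0.00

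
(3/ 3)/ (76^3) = 1/ 438976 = 0.00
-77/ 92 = -0.84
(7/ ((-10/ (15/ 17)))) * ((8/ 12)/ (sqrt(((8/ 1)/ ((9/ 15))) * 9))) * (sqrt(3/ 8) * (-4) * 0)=0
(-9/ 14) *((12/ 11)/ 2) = -27/ 77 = -0.35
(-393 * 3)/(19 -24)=1179/5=235.80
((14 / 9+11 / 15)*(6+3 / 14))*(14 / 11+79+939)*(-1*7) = -16745122 / 165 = -101485.59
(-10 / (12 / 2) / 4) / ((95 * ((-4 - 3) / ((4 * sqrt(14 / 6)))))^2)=-4 / 113715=-0.00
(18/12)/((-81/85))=-85/54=-1.57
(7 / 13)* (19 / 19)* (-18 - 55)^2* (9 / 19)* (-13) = -335727 / 19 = -17669.84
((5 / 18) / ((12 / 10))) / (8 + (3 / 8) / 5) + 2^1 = 17692 / 8721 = 2.03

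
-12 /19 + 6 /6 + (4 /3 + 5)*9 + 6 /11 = 12104 /209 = 57.91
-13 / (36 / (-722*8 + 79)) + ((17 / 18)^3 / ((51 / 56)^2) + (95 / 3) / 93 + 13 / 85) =142369247407 / 69152940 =2058.76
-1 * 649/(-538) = 649/538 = 1.21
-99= -99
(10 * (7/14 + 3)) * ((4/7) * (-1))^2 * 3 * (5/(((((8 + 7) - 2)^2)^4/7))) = 1200/815730721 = 0.00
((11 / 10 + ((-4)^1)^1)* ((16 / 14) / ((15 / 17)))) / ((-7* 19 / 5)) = 1972 / 13965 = 0.14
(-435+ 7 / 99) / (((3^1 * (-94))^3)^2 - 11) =-43058 / 49788591968591487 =-0.00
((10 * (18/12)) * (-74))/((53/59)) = -65490/53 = -1235.66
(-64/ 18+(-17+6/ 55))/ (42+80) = -10121/ 60390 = -0.17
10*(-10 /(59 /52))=-5200 /59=-88.14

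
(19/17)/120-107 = -218261/2040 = -106.99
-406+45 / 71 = -28781 / 71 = -405.37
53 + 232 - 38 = 247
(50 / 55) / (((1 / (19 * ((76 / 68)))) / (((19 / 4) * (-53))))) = -1817635 / 374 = -4859.99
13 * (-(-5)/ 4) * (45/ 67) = 2925/ 268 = 10.91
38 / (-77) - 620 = -47778 / 77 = -620.49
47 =47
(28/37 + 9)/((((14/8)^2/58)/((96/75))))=10720256/45325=236.52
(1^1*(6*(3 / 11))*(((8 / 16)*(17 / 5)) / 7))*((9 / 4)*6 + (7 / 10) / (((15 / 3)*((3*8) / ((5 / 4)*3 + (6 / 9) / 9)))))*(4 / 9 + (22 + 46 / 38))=24102008723 / 189604800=127.12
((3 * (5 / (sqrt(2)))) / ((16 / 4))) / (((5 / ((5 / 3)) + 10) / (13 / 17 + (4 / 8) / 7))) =2985 * sqrt(2) / 24752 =0.17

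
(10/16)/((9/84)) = 35/6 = 5.83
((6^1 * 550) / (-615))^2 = 48400 / 1681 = 28.79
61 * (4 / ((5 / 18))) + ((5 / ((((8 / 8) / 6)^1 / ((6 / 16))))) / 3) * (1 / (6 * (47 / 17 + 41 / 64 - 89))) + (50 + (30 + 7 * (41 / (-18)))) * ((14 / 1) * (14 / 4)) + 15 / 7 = 4019.26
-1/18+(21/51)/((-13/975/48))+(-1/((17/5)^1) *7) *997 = -63631/18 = -3535.06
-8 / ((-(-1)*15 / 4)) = -32 / 15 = -2.13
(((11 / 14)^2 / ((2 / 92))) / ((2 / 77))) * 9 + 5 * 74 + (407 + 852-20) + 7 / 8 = 641187 / 56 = 11449.77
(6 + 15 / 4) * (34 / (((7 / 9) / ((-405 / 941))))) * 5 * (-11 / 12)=44304975 / 52696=840.77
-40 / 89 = -0.45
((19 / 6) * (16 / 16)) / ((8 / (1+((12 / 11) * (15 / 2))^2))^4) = 86786503926910339 / 5268083859456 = 16474.02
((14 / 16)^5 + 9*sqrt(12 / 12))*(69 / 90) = 7169537 / 983040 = 7.29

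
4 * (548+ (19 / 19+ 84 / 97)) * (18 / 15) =1280088 / 485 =2639.36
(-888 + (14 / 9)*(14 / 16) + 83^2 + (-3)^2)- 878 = 184801 / 36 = 5133.36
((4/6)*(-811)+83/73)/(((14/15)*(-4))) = 590785/4088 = 144.52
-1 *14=-14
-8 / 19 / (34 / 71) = -0.88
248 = 248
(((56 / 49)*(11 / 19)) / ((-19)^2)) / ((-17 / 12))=-0.00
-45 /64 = -0.70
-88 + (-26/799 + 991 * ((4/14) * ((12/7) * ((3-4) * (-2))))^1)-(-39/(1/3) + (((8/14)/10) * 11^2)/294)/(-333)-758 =124.39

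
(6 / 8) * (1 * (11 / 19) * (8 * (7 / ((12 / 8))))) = 308 / 19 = 16.21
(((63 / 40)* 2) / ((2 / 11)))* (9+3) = 2079 / 10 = 207.90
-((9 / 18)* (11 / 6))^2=-121 / 144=-0.84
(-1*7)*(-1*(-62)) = -434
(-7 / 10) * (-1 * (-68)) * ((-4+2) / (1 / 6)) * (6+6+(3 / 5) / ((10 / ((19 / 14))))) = 862614 / 125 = 6900.91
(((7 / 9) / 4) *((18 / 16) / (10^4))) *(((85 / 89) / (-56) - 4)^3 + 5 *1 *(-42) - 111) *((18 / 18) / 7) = -9553251558889 / 7923445497856000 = -0.00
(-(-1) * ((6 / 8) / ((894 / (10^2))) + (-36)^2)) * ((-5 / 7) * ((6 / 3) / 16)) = -1931165 / 16688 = -115.72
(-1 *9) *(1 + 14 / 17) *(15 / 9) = -465 / 17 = -27.35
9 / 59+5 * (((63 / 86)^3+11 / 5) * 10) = 2435683297 / 18763652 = 129.81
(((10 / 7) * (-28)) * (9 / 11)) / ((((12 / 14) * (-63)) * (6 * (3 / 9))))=10 / 33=0.30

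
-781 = -781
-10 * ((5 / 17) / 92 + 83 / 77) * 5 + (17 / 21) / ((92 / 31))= -19431001 / 361284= -53.78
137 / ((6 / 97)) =13289 / 6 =2214.83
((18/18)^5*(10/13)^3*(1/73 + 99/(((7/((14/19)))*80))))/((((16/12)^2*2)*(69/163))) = 0.04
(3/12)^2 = 1/16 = 0.06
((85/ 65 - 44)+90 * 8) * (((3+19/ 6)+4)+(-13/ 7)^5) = -3529428485/ 436982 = -8076.83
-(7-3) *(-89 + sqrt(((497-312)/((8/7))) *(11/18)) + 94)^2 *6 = -(60 + sqrt(14245))^2/6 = -5361.22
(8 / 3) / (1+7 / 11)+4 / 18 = 50 / 27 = 1.85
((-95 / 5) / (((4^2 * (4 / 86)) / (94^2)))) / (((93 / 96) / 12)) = -86628144 / 31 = -2794456.26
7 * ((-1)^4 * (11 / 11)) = 7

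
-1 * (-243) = 243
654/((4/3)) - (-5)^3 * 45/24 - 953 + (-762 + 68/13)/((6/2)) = -149879/312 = -480.38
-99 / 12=-33 / 4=-8.25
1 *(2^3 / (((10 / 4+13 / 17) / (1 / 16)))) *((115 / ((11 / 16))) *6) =62560 / 407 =153.71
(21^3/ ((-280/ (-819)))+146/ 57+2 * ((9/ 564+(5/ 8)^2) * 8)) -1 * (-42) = 2908267933/ 107160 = 27139.49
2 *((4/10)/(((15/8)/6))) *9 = 576/25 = 23.04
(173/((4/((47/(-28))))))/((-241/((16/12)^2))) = 8131/15183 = 0.54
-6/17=-0.35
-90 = -90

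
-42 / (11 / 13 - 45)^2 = -507 / 23534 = -0.02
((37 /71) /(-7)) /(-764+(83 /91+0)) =481 /4930311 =0.00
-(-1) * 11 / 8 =11 / 8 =1.38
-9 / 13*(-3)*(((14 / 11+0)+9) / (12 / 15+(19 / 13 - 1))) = 15255 / 902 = 16.91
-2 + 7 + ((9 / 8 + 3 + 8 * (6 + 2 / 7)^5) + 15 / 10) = 10556066931 / 134456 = 78509.45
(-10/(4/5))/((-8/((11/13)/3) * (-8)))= -275/4992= -0.06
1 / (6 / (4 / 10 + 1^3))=7 / 30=0.23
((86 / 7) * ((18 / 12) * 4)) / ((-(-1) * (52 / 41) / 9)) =523.09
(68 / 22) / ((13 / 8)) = 272 / 143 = 1.90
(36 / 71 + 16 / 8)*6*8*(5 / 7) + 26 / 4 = 91901 / 994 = 92.46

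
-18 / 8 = -9 / 4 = -2.25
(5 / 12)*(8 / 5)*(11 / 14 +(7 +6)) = 193 / 21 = 9.19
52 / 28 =13 / 7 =1.86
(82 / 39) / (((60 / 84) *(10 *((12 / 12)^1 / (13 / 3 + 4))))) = 287 / 117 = 2.45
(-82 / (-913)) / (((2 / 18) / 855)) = 630990 / 913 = 691.12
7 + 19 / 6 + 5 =91 / 6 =15.17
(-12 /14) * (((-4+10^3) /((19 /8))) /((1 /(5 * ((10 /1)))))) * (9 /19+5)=-98378.16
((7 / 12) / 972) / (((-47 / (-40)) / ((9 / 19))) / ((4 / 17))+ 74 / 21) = 490 / 11484747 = 0.00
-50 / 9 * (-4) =22.22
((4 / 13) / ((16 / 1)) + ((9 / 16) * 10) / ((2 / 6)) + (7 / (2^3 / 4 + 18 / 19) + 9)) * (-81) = -59535 / 26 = -2289.81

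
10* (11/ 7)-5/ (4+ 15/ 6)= 1360/ 91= 14.95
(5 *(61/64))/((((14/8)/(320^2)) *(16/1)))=122000/7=17428.57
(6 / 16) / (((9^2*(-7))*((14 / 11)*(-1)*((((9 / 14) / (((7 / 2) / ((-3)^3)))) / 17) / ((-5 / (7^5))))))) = 935 / 1764331632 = 0.00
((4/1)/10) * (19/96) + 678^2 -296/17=459666.67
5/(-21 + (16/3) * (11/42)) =-63/247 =-0.26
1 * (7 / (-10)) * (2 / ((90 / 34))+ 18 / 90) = -301 / 450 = -0.67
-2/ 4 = -1/ 2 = -0.50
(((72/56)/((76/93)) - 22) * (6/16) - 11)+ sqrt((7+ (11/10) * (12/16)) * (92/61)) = -79417/4256+ sqrt(4391390)/610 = -15.22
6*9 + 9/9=55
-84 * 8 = -672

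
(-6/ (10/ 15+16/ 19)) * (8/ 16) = -171/ 86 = -1.99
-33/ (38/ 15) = -495/ 38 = -13.03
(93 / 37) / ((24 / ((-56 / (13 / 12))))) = -2604 / 481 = -5.41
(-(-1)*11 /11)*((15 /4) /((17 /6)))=45 /34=1.32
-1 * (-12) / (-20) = -3 / 5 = -0.60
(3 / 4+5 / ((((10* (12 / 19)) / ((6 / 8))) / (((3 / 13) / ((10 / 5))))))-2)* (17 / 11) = -16711 / 9152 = -1.83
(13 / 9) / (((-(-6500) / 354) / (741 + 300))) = 20473 / 250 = 81.89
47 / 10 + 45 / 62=841 / 155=5.43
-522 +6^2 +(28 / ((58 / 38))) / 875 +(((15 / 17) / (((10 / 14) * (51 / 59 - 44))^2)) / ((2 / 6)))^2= -4271737162263720438661 / 8789961968527203125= -485.98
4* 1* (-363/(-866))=1.68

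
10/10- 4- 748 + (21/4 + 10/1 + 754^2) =2271121/4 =567780.25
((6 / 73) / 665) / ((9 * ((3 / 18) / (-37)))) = -0.00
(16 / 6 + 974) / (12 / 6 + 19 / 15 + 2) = 14650 / 79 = 185.44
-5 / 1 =-5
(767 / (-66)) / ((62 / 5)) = -3835 / 4092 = -0.94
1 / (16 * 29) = 0.00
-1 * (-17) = 17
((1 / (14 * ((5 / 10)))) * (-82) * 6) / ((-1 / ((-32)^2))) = 503808 / 7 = 71972.57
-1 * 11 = -11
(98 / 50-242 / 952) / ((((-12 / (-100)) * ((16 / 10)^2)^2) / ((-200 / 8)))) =-317171875 / 5849088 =-54.23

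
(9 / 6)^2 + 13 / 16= 3.06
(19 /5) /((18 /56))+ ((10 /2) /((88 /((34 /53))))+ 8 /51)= 21435473 /1783980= 12.02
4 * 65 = 260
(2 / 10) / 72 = 1 / 360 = 0.00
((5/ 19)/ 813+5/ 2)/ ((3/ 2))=77245/ 46341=1.67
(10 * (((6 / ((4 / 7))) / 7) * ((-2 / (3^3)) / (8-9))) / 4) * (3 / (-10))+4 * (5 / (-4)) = -61 / 12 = -5.08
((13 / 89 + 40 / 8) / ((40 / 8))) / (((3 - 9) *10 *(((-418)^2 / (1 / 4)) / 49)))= -11221 / 9330261600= -0.00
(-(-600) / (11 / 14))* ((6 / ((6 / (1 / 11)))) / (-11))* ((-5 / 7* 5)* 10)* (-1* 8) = -2400000 / 1331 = -1803.16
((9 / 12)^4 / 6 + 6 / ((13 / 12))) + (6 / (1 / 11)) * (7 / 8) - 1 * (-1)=428255 / 6656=64.34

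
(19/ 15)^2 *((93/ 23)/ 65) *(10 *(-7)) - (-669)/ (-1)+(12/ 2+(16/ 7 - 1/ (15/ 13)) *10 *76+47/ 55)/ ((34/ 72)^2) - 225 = 1979178260768/ 499023525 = 3966.10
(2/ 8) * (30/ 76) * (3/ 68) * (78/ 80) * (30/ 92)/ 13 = 405/ 3803648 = 0.00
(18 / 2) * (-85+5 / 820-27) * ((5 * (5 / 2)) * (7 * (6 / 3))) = -176390.40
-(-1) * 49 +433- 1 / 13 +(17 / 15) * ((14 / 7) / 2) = 94196 / 195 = 483.06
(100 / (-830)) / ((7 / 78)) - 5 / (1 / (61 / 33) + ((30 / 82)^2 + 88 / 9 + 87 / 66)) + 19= 2392754051489 / 138849576761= 17.23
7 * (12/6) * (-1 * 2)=-28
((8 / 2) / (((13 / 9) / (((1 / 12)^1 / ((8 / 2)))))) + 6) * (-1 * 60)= -4725 / 13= -363.46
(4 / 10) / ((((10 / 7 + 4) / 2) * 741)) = 14 / 70395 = 0.00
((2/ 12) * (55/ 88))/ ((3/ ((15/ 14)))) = 25/ 672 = 0.04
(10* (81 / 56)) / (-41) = -405 / 1148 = -0.35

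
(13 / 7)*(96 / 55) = 3.24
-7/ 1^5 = -7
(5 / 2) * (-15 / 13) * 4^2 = -600 / 13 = -46.15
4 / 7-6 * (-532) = 22348 / 7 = 3192.57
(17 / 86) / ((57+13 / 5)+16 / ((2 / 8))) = 85 / 53148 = 0.00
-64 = -64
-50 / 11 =-4.55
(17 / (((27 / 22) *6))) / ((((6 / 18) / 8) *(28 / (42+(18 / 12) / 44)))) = 2329 / 28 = 83.18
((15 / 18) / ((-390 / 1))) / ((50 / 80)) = -0.00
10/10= 1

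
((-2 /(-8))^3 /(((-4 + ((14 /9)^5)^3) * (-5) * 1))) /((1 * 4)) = -205891132094649 /198072999717675043840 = -0.00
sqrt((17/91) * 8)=2 * sqrt(3094)/91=1.22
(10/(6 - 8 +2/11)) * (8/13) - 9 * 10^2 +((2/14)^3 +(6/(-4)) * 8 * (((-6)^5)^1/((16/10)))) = 256020701/4459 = 57416.62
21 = 21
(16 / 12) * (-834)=-1112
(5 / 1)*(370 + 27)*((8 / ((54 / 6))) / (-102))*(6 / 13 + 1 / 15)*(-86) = 785.79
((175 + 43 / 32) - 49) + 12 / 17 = 69659 / 544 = 128.05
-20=-20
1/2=0.50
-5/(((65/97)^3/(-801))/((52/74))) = 1462102146/156325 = 9352.96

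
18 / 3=6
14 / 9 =1.56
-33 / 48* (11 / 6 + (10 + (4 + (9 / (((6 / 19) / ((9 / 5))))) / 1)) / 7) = -3223 / 420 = -7.67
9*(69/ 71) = 621/ 71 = 8.75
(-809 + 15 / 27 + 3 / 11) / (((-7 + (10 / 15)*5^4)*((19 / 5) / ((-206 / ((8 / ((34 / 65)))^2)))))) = 125348837 / 274165320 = 0.46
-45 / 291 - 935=-90710 / 97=-935.15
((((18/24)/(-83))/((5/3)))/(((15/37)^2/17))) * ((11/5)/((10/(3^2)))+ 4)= -6958627/2075000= -3.35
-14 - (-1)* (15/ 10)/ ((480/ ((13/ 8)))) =-35827/ 2560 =-13.99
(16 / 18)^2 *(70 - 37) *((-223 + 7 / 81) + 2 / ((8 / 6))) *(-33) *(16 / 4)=555539072 / 729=762056.34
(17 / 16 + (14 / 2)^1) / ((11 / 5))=645 / 176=3.66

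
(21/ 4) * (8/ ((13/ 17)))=714/ 13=54.92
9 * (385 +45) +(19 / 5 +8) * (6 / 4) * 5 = 7917 / 2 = 3958.50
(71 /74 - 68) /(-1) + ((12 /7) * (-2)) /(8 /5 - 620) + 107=69690489 /400414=174.05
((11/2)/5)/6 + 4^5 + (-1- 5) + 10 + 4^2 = 62651/60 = 1044.18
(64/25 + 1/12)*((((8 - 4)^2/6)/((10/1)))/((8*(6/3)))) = 793/18000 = 0.04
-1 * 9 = -9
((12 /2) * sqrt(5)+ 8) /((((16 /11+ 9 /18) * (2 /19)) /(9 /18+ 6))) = 10868 /43+ 8151 * sqrt(5) /43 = 676.61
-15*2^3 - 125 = -245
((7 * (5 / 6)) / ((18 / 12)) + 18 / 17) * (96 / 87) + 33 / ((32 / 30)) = 2583899 / 70992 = 36.40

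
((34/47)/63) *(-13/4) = -221/5922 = -0.04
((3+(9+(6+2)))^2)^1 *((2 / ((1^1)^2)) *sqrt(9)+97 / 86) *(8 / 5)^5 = 160694272 / 5375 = 29896.61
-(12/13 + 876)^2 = -129960000/169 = -768994.08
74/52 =37/26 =1.42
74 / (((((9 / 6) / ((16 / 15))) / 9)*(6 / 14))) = 16576 / 15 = 1105.07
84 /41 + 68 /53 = 7240 /2173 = 3.33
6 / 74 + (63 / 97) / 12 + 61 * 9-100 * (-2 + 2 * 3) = 2140985 / 14356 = 149.14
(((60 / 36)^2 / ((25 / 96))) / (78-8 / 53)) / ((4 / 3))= 212 / 2063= 0.10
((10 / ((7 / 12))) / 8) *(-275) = -4125 / 7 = -589.29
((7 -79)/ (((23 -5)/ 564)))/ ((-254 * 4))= 282/ 127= 2.22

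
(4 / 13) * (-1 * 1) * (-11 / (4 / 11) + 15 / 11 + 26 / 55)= 6251 / 715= 8.74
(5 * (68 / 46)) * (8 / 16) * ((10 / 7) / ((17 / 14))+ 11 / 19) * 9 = 25515 / 437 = 58.39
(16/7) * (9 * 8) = 1152/7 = 164.57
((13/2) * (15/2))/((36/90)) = 975/8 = 121.88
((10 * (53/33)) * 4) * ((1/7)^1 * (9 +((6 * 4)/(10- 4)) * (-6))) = -10600/77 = -137.66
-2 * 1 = -2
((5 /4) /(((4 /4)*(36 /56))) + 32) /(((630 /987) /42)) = 201019 /90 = 2233.54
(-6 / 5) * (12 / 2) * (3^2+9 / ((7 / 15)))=-203.66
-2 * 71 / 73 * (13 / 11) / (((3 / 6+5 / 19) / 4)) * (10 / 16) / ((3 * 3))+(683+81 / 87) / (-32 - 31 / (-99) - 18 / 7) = -103498299544 / 4975710003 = -20.80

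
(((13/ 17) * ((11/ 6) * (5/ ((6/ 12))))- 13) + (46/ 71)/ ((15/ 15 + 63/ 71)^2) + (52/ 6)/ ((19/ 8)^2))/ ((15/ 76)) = 905139686/ 65247615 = 13.87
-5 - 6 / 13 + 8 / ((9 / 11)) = 505 / 117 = 4.32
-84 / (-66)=14 / 11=1.27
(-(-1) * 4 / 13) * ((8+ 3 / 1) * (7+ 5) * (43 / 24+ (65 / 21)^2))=882662 / 1911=461.88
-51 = -51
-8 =-8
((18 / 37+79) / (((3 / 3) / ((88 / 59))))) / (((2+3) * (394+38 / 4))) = 517616 / 8808405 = 0.06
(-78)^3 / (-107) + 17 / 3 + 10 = 1428685 / 321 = 4450.73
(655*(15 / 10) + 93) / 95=2151 / 190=11.32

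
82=82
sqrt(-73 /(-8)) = sqrt(146) /4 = 3.02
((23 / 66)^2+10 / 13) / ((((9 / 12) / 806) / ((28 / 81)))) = 87558632 / 264627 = 330.88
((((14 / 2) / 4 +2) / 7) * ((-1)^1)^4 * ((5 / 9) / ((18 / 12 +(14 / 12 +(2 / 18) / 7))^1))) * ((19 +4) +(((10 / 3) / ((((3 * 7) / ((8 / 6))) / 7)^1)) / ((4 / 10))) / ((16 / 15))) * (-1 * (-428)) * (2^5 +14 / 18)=752036125 / 18252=41202.94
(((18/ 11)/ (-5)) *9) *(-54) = 8748/ 55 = 159.05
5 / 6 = 0.83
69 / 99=23 / 33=0.70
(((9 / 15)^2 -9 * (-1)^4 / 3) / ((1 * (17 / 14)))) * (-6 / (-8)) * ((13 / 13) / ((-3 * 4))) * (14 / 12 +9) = 1.38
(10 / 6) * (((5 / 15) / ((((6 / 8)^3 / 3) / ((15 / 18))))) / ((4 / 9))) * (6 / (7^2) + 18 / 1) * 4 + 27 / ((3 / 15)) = 296335 / 441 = 671.96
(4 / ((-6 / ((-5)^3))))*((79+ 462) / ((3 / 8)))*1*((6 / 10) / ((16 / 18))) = 81150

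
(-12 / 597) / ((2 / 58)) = -116 / 199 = -0.58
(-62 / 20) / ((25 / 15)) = -93 / 50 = -1.86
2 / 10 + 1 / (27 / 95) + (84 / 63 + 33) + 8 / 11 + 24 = 93227 / 1485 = 62.78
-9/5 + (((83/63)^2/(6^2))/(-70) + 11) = 92010407/10001880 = 9.20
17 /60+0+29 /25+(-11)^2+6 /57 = 698527 /5700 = 122.55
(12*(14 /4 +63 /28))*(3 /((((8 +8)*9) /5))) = 115 /16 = 7.19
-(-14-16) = 30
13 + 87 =100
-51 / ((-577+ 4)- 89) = 51 / 662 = 0.08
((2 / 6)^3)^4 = 1 / 531441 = 0.00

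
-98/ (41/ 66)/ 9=-2156/ 123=-17.53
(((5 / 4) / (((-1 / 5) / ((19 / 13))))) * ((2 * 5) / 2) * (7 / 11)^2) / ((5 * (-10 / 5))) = 23275 / 12584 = 1.85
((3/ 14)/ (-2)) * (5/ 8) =-15/ 224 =-0.07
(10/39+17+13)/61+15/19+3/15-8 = -1472314/226005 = -6.51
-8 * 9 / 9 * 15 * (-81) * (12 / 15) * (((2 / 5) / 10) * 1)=7776 / 25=311.04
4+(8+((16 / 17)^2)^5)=25291438433164 / 2015993900449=12.55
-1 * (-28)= 28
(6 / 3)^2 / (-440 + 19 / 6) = -24 / 2621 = -0.01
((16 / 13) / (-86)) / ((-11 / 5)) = 40 / 6149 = 0.01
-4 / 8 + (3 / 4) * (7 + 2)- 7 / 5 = 97 / 20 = 4.85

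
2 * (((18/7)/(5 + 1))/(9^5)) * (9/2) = 1/15309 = 0.00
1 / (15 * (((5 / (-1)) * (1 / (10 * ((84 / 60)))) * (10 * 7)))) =-0.00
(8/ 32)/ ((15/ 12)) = 0.20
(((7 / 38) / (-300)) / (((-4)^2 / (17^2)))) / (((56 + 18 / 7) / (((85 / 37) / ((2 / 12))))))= -240737 / 92233600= -0.00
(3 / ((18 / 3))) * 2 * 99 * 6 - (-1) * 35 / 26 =15479 / 26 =595.35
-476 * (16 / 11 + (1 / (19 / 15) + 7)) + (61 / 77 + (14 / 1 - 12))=-584849 / 133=-4397.36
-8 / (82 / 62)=-248 / 41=-6.05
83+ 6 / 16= 667 / 8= 83.38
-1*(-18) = 18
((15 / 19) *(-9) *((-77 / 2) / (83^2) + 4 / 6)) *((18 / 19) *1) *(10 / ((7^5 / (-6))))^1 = 663997500 / 41797815703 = 0.02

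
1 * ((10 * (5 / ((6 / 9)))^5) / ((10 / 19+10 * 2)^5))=12380495 / 190102016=0.07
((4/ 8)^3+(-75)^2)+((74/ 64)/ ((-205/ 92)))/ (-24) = 221405771/ 39360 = 5625.15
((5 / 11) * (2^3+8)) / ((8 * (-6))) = -5 / 33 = -0.15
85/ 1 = 85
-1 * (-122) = 122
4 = 4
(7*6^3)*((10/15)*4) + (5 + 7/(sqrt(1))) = 4044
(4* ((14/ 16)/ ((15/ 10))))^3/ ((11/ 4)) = 4.62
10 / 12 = 5 / 6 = 0.83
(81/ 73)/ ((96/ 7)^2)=0.01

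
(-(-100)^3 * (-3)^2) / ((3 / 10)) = 30000000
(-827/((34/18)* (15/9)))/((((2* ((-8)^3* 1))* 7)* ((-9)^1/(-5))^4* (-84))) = -103375/2487324672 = -0.00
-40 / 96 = -5 / 12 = -0.42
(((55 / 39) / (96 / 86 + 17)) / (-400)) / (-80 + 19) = 473 / 148259280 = 0.00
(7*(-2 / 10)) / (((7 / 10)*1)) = -2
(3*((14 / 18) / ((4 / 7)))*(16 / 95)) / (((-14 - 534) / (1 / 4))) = -49 / 156180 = -0.00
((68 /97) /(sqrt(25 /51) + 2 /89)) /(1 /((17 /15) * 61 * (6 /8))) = -160036062 /95943185 + 139639309 * sqrt(51) /19188637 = 50.30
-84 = -84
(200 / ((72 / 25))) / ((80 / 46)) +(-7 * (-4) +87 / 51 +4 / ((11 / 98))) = 1417393 / 13464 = 105.27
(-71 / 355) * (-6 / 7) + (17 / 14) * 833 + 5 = 71167 / 70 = 1016.67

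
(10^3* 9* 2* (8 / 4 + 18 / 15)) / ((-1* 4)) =-14400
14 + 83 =97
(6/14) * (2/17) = 6/119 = 0.05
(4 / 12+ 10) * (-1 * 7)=-217 / 3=-72.33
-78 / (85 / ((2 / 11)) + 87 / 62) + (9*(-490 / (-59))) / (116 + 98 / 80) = 105289349 / 223411052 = 0.47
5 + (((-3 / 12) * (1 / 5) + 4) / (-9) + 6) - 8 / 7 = 11867 / 1260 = 9.42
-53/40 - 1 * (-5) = 147/40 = 3.68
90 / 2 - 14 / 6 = 128 / 3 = 42.67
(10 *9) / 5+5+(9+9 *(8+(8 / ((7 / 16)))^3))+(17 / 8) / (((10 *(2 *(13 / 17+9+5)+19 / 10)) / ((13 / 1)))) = 62176310647 / 1127784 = 55131.40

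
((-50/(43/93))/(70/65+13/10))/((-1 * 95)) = 40300/84151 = 0.48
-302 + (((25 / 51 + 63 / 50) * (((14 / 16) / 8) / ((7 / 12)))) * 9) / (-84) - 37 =-129104589 / 380800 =-339.04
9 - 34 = -25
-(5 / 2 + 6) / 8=-17 / 16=-1.06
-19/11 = -1.73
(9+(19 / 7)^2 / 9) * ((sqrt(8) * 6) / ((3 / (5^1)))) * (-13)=-1125800 * sqrt(2) / 441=-3610.25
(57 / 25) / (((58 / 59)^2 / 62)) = 6150927 / 42050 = 146.28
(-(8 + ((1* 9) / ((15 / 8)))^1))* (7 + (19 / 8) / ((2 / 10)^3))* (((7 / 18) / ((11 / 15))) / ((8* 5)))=-1547 / 30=-51.57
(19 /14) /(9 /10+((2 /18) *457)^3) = 69255 /6681125437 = 0.00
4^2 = 16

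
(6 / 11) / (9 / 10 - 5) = -60 / 451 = -0.13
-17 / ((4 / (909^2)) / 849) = -11925713673 / 4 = -2981428418.25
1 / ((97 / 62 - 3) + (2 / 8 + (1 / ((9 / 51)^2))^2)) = 10044 / 10344697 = 0.00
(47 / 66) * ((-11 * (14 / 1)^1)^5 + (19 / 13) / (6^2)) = -1905229578155011 / 30888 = -61681869274.64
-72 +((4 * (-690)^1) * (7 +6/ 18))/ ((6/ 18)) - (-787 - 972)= -59033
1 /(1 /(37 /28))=37 /28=1.32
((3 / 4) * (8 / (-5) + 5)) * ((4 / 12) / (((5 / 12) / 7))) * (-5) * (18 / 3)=-2142 / 5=-428.40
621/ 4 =155.25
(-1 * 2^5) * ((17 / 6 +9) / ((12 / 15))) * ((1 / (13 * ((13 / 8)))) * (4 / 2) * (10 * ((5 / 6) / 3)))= -568000 / 4563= -124.48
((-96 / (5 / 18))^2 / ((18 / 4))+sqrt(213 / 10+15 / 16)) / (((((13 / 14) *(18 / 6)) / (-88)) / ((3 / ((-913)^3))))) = 0.00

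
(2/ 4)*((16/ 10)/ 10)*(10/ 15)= 4/ 75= 0.05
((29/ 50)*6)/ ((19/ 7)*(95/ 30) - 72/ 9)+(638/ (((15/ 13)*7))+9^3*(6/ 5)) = 12595234/ 13125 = 959.64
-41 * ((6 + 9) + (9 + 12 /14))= -7134 /7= -1019.14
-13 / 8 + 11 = 9.38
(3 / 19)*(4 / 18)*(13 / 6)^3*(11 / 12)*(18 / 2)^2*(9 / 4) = 72501 / 1216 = 59.62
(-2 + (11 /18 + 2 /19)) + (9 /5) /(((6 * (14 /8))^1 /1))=-13313 /11970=-1.11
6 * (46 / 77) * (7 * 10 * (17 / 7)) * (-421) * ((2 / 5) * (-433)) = 3421275024 / 77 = 44432143.17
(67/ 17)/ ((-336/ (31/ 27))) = -0.01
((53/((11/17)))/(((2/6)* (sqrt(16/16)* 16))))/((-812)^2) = 2703/116044544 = 0.00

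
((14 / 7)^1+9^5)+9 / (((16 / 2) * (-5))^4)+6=151185920009 / 2560000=59057.00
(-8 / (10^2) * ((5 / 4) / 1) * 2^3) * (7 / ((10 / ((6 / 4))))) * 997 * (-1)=20937 / 25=837.48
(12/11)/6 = 2/11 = 0.18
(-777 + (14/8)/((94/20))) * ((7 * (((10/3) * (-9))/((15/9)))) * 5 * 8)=3914203.40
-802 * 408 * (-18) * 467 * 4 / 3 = 3667436928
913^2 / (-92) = -833569 / 92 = -9060.53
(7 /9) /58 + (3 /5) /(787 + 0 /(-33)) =29111 /2054070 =0.01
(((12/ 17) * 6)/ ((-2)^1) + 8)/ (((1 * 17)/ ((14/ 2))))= 700/ 289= 2.42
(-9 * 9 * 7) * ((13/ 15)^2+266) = -151247.88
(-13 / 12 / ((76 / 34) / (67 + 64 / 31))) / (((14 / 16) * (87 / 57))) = -473161 / 18879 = -25.06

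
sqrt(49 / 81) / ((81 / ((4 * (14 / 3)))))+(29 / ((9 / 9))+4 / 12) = 64544 / 2187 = 29.51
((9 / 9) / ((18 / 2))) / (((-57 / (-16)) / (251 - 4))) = 208 / 27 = 7.70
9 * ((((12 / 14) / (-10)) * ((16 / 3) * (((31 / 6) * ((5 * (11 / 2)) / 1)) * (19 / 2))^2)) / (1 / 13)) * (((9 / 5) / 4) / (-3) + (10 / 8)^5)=-8107564932181 / 28672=-282769424.25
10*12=120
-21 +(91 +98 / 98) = 71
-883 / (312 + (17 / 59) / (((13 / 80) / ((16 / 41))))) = -27767701 / 9833224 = -2.82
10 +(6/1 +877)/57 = 1453/57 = 25.49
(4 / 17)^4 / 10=128 / 417605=0.00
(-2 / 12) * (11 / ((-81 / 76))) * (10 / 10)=418 / 243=1.72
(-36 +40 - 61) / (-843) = 0.07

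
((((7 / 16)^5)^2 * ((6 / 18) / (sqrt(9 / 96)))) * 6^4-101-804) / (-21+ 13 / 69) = 62445 / 1436-175417129629 * sqrt(6) / 24670292148224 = 43.47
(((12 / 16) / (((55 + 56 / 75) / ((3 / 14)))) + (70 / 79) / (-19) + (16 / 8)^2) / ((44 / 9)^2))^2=12683370740306456350161 / 462922702196248825839616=0.03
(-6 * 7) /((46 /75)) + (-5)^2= -1000 /23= -43.48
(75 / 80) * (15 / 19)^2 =3375 / 5776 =0.58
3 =3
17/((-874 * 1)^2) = 17/763876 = 0.00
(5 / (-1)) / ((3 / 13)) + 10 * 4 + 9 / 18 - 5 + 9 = 137 / 6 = 22.83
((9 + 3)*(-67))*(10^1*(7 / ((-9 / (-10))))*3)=-187600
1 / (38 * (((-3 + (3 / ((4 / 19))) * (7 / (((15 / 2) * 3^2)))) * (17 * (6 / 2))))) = -15 / 44251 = -0.00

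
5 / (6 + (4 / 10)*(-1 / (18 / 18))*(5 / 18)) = 45 / 53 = 0.85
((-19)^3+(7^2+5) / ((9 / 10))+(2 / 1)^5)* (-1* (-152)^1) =-1028584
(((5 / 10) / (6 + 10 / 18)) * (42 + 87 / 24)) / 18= 365 / 1888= 0.19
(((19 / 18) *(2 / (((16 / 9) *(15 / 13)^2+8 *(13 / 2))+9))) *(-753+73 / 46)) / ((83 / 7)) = -776917505 / 367982658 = -2.11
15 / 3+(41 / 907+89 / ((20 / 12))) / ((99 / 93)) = 751079 / 13605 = 55.21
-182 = -182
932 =932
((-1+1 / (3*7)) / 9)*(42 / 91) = -40 / 819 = -0.05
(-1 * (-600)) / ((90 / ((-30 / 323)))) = -200 / 323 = -0.62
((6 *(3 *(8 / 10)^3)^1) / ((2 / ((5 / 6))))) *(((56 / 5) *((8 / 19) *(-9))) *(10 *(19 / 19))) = -774144 / 475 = -1629.78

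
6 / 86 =0.07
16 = 16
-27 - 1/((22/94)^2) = -5476/121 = -45.26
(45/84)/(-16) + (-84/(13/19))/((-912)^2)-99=-8218999/82992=-99.03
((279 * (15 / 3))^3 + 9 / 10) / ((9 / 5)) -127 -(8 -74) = 3016338629 / 2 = 1508169314.50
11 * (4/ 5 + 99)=5489/ 5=1097.80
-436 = -436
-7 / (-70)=1 / 10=0.10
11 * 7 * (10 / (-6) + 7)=1232 / 3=410.67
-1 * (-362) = 362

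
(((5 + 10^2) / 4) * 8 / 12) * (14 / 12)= 245 / 12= 20.42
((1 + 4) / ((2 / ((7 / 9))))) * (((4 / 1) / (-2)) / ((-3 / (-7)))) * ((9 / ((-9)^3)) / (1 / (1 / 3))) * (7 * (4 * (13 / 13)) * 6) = 13720 / 2187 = 6.27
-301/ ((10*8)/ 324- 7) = 24381/ 547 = 44.57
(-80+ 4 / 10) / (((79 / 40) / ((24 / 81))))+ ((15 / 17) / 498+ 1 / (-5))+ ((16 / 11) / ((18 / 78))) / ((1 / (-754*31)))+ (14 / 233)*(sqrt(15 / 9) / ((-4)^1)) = -48778537455451 / 331062930 - 7*sqrt(15) / 1398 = -147339.19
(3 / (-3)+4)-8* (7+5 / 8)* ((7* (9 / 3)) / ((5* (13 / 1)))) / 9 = 158 / 195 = 0.81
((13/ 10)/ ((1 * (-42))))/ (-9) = 13/ 3780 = 0.00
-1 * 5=-5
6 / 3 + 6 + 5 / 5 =9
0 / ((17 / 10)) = 0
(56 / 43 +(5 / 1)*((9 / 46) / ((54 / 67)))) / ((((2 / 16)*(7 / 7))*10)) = 29861 / 14835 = 2.01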